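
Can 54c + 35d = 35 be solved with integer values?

Step 1: Compute gcd(54, 35).
gcd(54, 35) = 1

Step 2: Check divisibility.
Does 1 divide 35? 35 = 1 x 35, so yes.

By the theorem on linear Diophantine equations, 54c + 35d = 35 has integer solutions if and only if gcd(54, 35) divides 35. Since 1 | 35, solutions exist.

Yes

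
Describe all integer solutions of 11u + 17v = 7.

Step 1: Compute gcd(11, 17) = 1.
Since 1 divides 7, solutions exist.

Step 2: Find a particular solution using extended Euclidean algorithm.
We get u₀ = -21, v₀ = 14.
Check: 11*-21 + 17*14 = 7 = 7 ✓

Step 3: Write the general solution.
u = -21 + (17/1)t = -21 + 17t
v = 14 - (11/1)t = 14 - 11t
for any integer t.

u = -21 + 17t, v = 14 - 11t for integer t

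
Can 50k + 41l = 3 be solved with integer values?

Step 1: Compute gcd(50, 41).
gcd(50, 41) = 1

Step 2: Check divisibility.
Does 1 divide 3? 3 = 1 x 3, so yes.

By the theorem on linear Diophantine equations, 50k + 41l = 3 has integer solutions if and only if gcd(50, 41) divides 3. Since 1 | 3, solutions exist.

Yes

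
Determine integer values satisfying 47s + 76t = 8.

Step 1: Check solvability.
gcd(47, 76) = 1
Since 1 divides 8, solutions exist.

Step 2: Apply extended Euclidean algorithm to find gcd.
We find integers such that 47*x0 + 76*y0 = 1

Step 3: Scale the particular solution.
Multiply by 8/1 = 8:
s = -168, t = 104

Step 4: Verify.
47*(-168) + 76*(104) = 8 = 8 ✓

s = -168, t = 104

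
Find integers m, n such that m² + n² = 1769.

We need to find integers m, n > 0 such that m² + n² = 1769.
Trying m = 13: n² = 1769 - 13² = 1769 - 169 = 1600
n = 40
Check: 13² + 40² = 169 + 1600 = 1769 ✓

1769 = 13² + 40²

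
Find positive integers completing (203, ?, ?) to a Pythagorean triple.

We need the other leg and hypotenuse such that 203² + x² = c².
Take x = 396, c = 445: 203² + 396² = 41209 + 156816 = 198025 = 445² ✓
Triple: (203, 396, 445)

(203, 396, 445)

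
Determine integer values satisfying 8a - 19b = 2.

Step 1: Check solvability.
gcd(8, 19) = 1
Since 1 divides 2, solutions exist.

Step 2: Apply extended Euclidean algorithm to find gcd.
We find integers such that 8*x0 + 19*y0 = 1

Step 3: Scale the particular solution.
Multiply by 2/1 = 2:
a = -14, b = -6

Step 4: Verify.
8*(-14) - 19*(-6) = 2 = 2 ✓

a = -14, b = -6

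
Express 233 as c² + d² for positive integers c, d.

We need to find integers c, d > 0 such that c² + d² = 233.
Trying c = 8: d² = 233 - 8² = 233 - 64 = 169
d = 13
Check: 8² + 13² = 64 + 169 = 233 ✓

233 = 8² + 13²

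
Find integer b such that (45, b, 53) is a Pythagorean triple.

b² = c² - a² = 53² - 45² = 2809 - 2025 = 784
b = sqrt(784) = 28

28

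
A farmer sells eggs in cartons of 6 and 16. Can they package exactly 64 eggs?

We need non-negative a, b with 6a + 16b = 64.
gcd(6, 16) = 2 divides 64.
Try a = 0: 16b = 64 - 0 = 64, so b = 4.
One way: 0 cartons of 6 and 4 cartons of 16.

Yes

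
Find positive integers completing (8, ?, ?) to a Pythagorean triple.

We need the other leg and hypotenuse such that 8² + x² = c².
Take x = 6, c = 10: 8² + 6² = 64 + 36 = 100 = 10² ✓
Triple: (6, 8, 10)

(6, 8, 10)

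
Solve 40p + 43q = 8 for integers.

Step 1: Check solvability.
gcd(40, 43) = 1
Since 1 divides 8, solutions exist.

Step 2: Apply extended Euclidean algorithm to find gcd.
We find integers such that 40*x0 + 43*y0 = 1

Step 3: Scale the particular solution.
Multiply by 8/1 = 8:
p = 112, q = -104

Step 4: Verify.
40*(112) + 43*(-104) = 8 = 8 ✓

p = 112, q = -104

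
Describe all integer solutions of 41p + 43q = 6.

Step 1: Compute gcd(41, 43) = 1.
Since 1 divides 6, solutions exist.

Step 2: Find a particular solution using extended Euclidean algorithm.
We get p₀ = 126, q₀ = -120.
Check: 41*126 + 43*-120 = 6 = 6 ✓

Step 3: Write the general solution.
p = 126 + (43/1)t = 126 + 43t
q = -120 - (41/1)t = -120 - 41t
for any integer t.

p = 126 + 43t, q = -120 - 41t for integer t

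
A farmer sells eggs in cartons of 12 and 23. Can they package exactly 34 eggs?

We need non-negative a, b with 12a + 23b = 34.
gcd(12, 23) = 1 divides 34, but no a in [0, 2] gives non-negative b.

No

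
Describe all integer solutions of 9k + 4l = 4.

Step 1: Compute gcd(9, 4) = 1.
Since 1 divides 4, solutions exist.

Step 2: Find a particular solution using extended Euclidean algorithm.
We get k₀ = 4, l₀ = -8.
Check: 9*4 + 4*-8 = 4 = 4 ✓

Step 3: Write the general solution.
k = 4 + (4/1)t = 4 + 4t
l = -8 - (9/1)t = -8 - 9t
for any integer t.

k = 4 + 4t, l = -8 - 9t for integer t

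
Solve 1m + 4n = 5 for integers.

Step 1: Check solvability.
gcd(1, 4) = 1
Since 1 divides 5, solutions exist.

Step 2: Apply extended Euclidean algorithm to find gcd.
We find integers such that 1*x0 + 4*y0 = 1

Step 3: Scale the particular solution.
Multiply by 5/1 = 5:
m = 5, n = 0

Step 4: Verify.
1*(5) + 4*(0) = 5 = 5 ✓

m = 5, n = 0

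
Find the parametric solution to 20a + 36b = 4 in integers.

Step 1: Compute gcd(20, 36) = 4.
Since 4 divides 4, solutions exist.

Step 2: Find a particular solution using extended Euclidean algorithm.
We get a₀ = 2, b₀ = -1.
Check: 20*2 + 36*-1 = 4 = 4 ✓

Step 3: Write the general solution.
a = 2 + (36/4)t = 2 + 9t
b = -1 - (20/4)t = -1 - 5t
for any integer t.

a = 2 + 9t, b = -1 - 5t for integer t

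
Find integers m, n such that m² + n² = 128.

We need to find integers m, n > 0 such that m² + n² = 128.
Trying m = 8: n² = 128 - 8² = 128 - 64 = 64
n = 8
Check: 8² + 8² = 64 + 64 = 128 ✓

128 = 8² + 8²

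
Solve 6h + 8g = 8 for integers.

Step 1: Check solvability.
gcd(6, 8) = 2
Since 2 divides 8, solutions exist.

Step 2: Apply extended Euclidean algorithm to find gcd.
We find integers such that 6*x0 + 8*y0 = 2

Step 3: Scale the particular solution.
Multiply by 8/2 = 4:
h = -4, g = 4

Step 4: Verify.
6*(-4) + 8*(4) = 8 = 8 ✓

h = -4, g = 4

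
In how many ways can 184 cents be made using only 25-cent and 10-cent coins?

We need non-negative integers (x, y) with 25x + 10y = 184.
For each x from 0 to 7, check if (184 - 25x) is a non-negative multiple of 10.
Solutions (x, y): none
Count: 0

0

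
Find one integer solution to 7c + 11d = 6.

Step 1: Check solvability.
gcd(7, 11) = 1
Since 1 divides 6, solutions exist.

Step 2: Apply extended Euclidean algorithm to find gcd.
We find integers such that 7*x0 + 11*y0 = 1

Step 3: Scale the particular solution.
Multiply by 6/1 = 6:
c = -18, d = 12

Step 4: Verify.
7*(-18) + 11*(12) = 6 = 6 ✓

c = -18, d = 12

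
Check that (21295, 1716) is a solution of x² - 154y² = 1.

Compute x² = 21295² = 453477025
Compute 154y² = 154·1716² = 154·2944656 = 453477024
x² - 154y² = 453477025 - 453477024 = 1
Since this equals 1, (21295, 1716) is a solution.

Yes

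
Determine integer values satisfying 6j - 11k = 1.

Step 1: Check solvability.
gcd(6, 11) = 1
Since 1 divides 1, solutions exist.

Step 2: Apply extended Euclidean algorithm to find gcd.
We find integers such that 6*x0 + 11*y0 = 1

Step 3: Scale the particular solution.
Multiply by 1/1 = 1:
j = 2, k = 1

Step 4: Verify.
6*(2) - 11*(1) = 1 = 1 ✓

j = 2, k = 1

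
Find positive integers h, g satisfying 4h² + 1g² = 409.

Try small values of h and check whether (409 - 4h²)/1 is a perfect square.
h = 10: 4·10² = 400, so 1g² = 409 - 400 = 9, giving g² = 9, g = 3.
Check: 4·10² + 1·3² = 400 + 9 = 409 ✓

h = 10, g = 3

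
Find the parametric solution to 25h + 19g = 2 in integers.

Step 1: Compute gcd(25, 19) = 1.
Since 1 divides 2, solutions exist.

Step 2: Find a particular solution using extended Euclidean algorithm.
We get h₀ = -6, g₀ = 8.
Check: 25*-6 + 19*8 = 2 = 2 ✓

Step 3: Write the general solution.
h = -6 + (19/1)t = -6 + 19t
g = 8 - (25/1)t = 8 - 25t
for any integer t.

h = -6 + 19t, g = 8 - 25t for integer t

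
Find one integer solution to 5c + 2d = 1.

Step 1: Check solvability.
gcd(5, 2) = 1
Since 1 divides 1, solutions exist.

Step 2: Apply extended Euclidean algorithm to find gcd.
We find integers such that 5*x0 + 2*y0 = 1

Step 3: Scale the particular solution.
Multiply by 1/1 = 1:
c = 1, d = -2

Step 4: Verify.
5*(1) + 2*(-2) = 1 = 1 ✓

c = 1, d = -2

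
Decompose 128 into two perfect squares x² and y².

We need to find integers x, y > 0 such that x² + y² = 128.
Trying x = 8: y² = 128 - 8² = 128 - 64 = 64
y = 8
Check: 8² + 8² = 64 + 64 = 128 ✓

128 = 8² + 8²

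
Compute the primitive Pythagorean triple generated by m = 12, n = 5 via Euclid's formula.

a = m² - n² = 144 - 25 = 119
b = 2mn = 2·12·5 = 120
c = m² + n² = 144 + 25 = 169
Verify: 119² + 120² = 14161 + 14400 = 28561 = 169² ✓

(119, 120, 169)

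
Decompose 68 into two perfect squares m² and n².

We need to find integers m, n > 0 such that m² + n² = 68.
Trying m = 2: n² = 68 - 2² = 68 - 4 = 64
n = 8
Check: 2² + 8² = 4 + 64 = 68 ✓

68 = 2² + 8²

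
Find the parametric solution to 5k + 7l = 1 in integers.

Step 1: Compute gcd(5, 7) = 1.
Since 1 divides 1, solutions exist.

Step 2: Find a particular solution using extended Euclidean algorithm.
We get k₀ = 3, l₀ = -2.
Check: 5*3 + 7*-2 = 1 = 1 ✓

Step 3: Write the general solution.
k = 3 + (7/1)t = 3 + 7t
l = -2 - (5/1)t = -2 - 5t
for any integer t.

k = 3 + 7t, l = -2 - 5t for integer t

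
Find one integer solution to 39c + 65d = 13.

Step 1: Check solvability.
gcd(39, 65) = 13
Since 13 divides 13, solutions exist.

Step 2: Apply extended Euclidean algorithm to find gcd.
We find integers such that 39*x0 + 65*y0 = 13

Step 3: Scale the particular solution.
Multiply by 13/13 = 1:
c = 2, d = -1

Step 4: Verify.
39*(2) + 65*(-1) = 13 = 13 ✓

c = 2, d = -1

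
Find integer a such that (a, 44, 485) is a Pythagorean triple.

a² = c² - b² = 485² - 44² = 235225 - 1936 = 233289
a = sqrt(233289) = 483

483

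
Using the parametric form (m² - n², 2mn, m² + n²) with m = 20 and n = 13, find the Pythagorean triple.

a = m² - n² = 20² - 13² = 400 - 169 = 231
b = 2mn = 2·20·13 = 520
c = m² + n² = 400 + 169 = 569
Verify: 231² + 520² = 53361 + 270400 = 323761 = 569² ✓

(231, 520, 569)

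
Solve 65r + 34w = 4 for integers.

Step 1: Check solvability.
gcd(65, 34) = 1
Since 1 divides 4, solutions exist.

Step 2: Apply extended Euclidean algorithm to find gcd.
We find integers such that 65*x0 + 34*y0 = 1

Step 3: Scale the particular solution.
Multiply by 4/1 = 4:
r = 44, w = -84

Step 4: Verify.
65*(44) + 34*(-84) = 4 = 4 ✓

r = 44, w = -84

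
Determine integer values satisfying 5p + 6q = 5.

Step 1: Check solvability.
gcd(5, 6) = 1
Since 1 divides 5, solutions exist.

Step 2: Apply extended Euclidean algorithm to find gcd.
We find integers such that 5*x0 + 6*y0 = 1

Step 3: Scale the particular solution.
Multiply by 5/1 = 5:
p = -5, q = 5

Step 4: Verify.
5*(-5) + 6*(5) = 5 = 5 ✓

p = -5, q = 5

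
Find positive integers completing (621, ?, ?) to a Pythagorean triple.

We need the other leg and hypotenuse such that 621² + x² = c².
Take x = 100, c = 629: 621² + 100² = 385641 + 10000 = 395641 = 629² ✓
Triple: (621, 100, 629)

(621, 100, 629)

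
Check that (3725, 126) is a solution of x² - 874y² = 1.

Compute x² = 3725² = 13875625
Compute 874y² = 874·126² = 874·15876 = 13875624
x² - 874y² = 13875625 - 13875624 = 1
Since this equals 1, (3725, 126) is a solution.

Yes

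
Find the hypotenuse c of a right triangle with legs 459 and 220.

c² = a² + b² = 459² + 220² = 210681 + 48400 = 259081
c = sqrt(259081) = 509

509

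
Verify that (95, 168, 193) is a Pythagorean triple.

Compute a² + b² = 95² + 168² = 9025 + 28224 = 37249
Compute c² = 193² = 37249
Since 37249 = 37249, confirmed.

Yes, it is a Pythagorean triple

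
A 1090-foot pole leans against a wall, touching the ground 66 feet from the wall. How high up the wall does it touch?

The ladder, wall, and ground form a right triangle with hypotenuse 1090 and one leg 66.
By the Pythagorean theorem: h² = 1090² - 66² = 1188100 - 4356 = 1183744
h = √1183744 = 1088 feet

1088 feet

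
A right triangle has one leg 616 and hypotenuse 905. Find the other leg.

a² = c² - b² = 819025 - 379456 = 439569
a = 663

663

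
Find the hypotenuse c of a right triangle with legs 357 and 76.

c² = a² + b² = 357² + 76² = 127449 + 5776 = 133225
c = sqrt(133225) = 365

365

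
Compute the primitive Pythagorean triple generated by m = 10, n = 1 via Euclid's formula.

a = m² - n² = 100 - 1 = 99
b = 2mn = 2·10·1 = 20
c = m² + n² = 100 + 1 = 101
Verify: 99² + 20² = 9801 + 400 = 10201 = 101² ✓

(99, 20, 101)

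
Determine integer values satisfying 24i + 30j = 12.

Step 1: Check solvability.
gcd(24, 30) = 6
Since 6 divides 12, solutions exist.

Step 2: Apply extended Euclidean algorithm to find gcd.
We find integers such that 24*x0 + 30*y0 = 6

Step 3: Scale the particular solution.
Multiply by 12/6 = 2:
i = -2, j = 2

Step 4: Verify.
24*(-2) + 30*(2) = 12 = 12 ✓

i = -2, j = 2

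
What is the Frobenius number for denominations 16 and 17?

For two coprime denominations a and b, the Frobenius number (largest value not representable as a non-negative combination) is ab - a - b.
Here gcd(16, 17) = 1, so they are coprime.
F(16, 17) = 16·17 - 16 - 17 = 272 - 33 = 239

239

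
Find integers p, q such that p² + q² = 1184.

We need to find integers p, q > 0 such that p² + q² = 1184.
Trying p = 20: q² = 1184 - 20² = 1184 - 400 = 784
q = 28
Check: 20² + 28² = 400 + 784 = 1184 ✓

1184 = 20² + 28²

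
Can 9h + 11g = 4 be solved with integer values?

Step 1: Compute gcd(9, 11).
gcd(9, 11) = 1

Step 2: Check divisibility.
Does 1 divide 4? 4 = 1 x 4, so yes.

By the theorem on linear Diophantine equations, 9h + 11g = 4 has integer solutions if and only if gcd(9, 11) divides 4. Since 1 | 4, solutions exist.

Yes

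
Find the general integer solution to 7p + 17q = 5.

Step 1: Compute gcd(7, 17) = 1.
Since 1 divides 5, solutions exist.

Step 2: Find a particular solution using extended Euclidean algorithm.
We get p₀ = 25, q₀ = -10.
Check: 7*25 + 17*-10 = 5 = 5 ✓

Step 3: Write the general solution.
p = 25 + (17/1)t = 25 + 17t
q = -10 - (7/1)t = -10 - 7t
for any integer t.

p = 25 + 17t, q = -10 - 7t for integer t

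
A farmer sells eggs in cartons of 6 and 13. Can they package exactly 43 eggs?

We need non-negative a, b with 6a + 13b = 43.
gcd(6, 13) = 1 divides 43.
Try a = 5: 13b = 43 - 30 = 13, so b = 1.
One way: 5 cartons of 6 and 1 cartons of 13.

Yes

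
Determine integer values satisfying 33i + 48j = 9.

Step 1: Check solvability.
gcd(33, 48) = 3
Since 3 divides 9, solutions exist.

Step 2: Apply extended Euclidean algorithm to find gcd.
We find integers such that 33*x0 + 48*y0 = 3

Step 3: Scale the particular solution.
Multiply by 9/3 = 3:
i = 9, j = -6

Step 4: Verify.
33*(9) + 48*(-6) = 9 = 9 ✓

i = 9, j = -6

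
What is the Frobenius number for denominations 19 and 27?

For two coprime denominations a and b, the Frobenius number (largest value not representable as a non-negative combination) is ab - a - b.
Here gcd(19, 27) = 1, so they are coprime.
F(19, 27) = 19·27 - 19 - 27 = 513 - 46 = 467

467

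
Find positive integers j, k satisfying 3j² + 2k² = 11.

Try small values of j and check whether (11 - 3j²)/2 is a perfect square.
j = 1: 3·1² = 3, so 2k² = 11 - 3 = 8, giving k² = 4, k = 2.
Check: 3·1² + 2·2² = 3 + 8 = 11 ✓

j = 1, k = 2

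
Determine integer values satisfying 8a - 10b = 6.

Step 1: Check solvability.
gcd(8, 10) = 2
Since 2 divides 6, solutions exist.

Step 2: Apply extended Euclidean algorithm to find gcd.
We find integers such that 8*x0 + 10*y0 = 2

Step 3: Scale the particular solution.
Multiply by 6/2 = 3:
a = -3, b = -3

Step 4: Verify.
8*(-3) - 10*(-3) = 6 = 6 ✓

a = -3, b = -3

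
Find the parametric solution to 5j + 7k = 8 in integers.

Step 1: Compute gcd(5, 7) = 1.
Since 1 divides 8, solutions exist.

Step 2: Find a particular solution using extended Euclidean algorithm.
We get j₀ = 24, k₀ = -16.
Check: 5*24 + 7*-16 = 8 = 8 ✓

Step 3: Write the general solution.
j = 24 + (7/1)t = 24 + 7t
k = -16 - (5/1)t = -16 - 5t
for any integer t.

j = 24 + 7t, k = -16 - 5t for integer t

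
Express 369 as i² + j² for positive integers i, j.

We need to find integers i, j > 0 such that i² + j² = 369.
Trying i = 12: j² = 369 - 12² = 369 - 144 = 225
j = 15
Check: 12² + 15² = 144 + 225 = 369 ✓

369 = 12² + 15²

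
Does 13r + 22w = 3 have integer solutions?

Step 1: Compute gcd(13, 22).
gcd(13, 22) = 1

Step 2: Check divisibility.
Does 1 divide 3? 3 = 1 x 3, so yes.

By the theorem on linear Diophantine equations, 13r + 22w = 3 has integer solutions if and only if gcd(13, 22) divides 3. Since 1 | 3, solutions exist.

Yes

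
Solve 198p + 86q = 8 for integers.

Step 1: Check solvability.
gcd(198, 86) = 2
Since 2 divides 8, solutions exist.

Step 2: Apply extended Euclidean algorithm to find gcd.
We find integers such that 198*x0 + 86*y0 = 2

Step 3: Scale the particular solution.
Multiply by 8/2 = 4:
p = 40, q = -92

Step 4: Verify.
198*(40) + 86*(-92) = 8 = 8 ✓

p = 40, q = -92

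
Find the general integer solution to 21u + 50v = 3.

Step 1: Compute gcd(21, 50) = 1.
Since 1 divides 3, solutions exist.

Step 2: Find a particular solution using extended Euclidean algorithm.
We get u₀ = -57, v₀ = 24.
Check: 21*-57 + 50*24 = 3 = 3 ✓

Step 3: Write the general solution.
u = -57 + (50/1)t = -57 + 50t
v = 24 - (21/1)t = 24 - 21t
for any integer t.

u = -57 + 50t, v = 24 - 21t for integer t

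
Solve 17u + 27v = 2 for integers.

Step 1: Check solvability.
gcd(17, 27) = 1
Since 1 divides 2, solutions exist.

Step 2: Apply extended Euclidean algorithm to find gcd.
We find integers such that 17*x0 + 27*y0 = 1

Step 3: Scale the particular solution.
Multiply by 2/1 = 2:
u = 16, v = -10

Step 4: Verify.
17*(16) + 27*(-10) = 2 = 2 ✓

u = 16, v = -10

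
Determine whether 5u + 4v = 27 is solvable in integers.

Step 1: Compute gcd(5, 4).
gcd(5, 4) = 1

Step 2: Check divisibility.
Does 1 divide 27? 27 = 1 x 27, so yes.

By the theorem on linear Diophantine equations, 5u + 4v = 27 has integer solutions if and only if gcd(5, 4) divides 27. Since 1 | 27, solutions exist.

Yes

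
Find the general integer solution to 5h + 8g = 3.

Step 1: Compute gcd(5, 8) = 1.
Since 1 divides 3, solutions exist.

Step 2: Find a particular solution using extended Euclidean algorithm.
We get h₀ = -9, g₀ = 6.
Check: 5*-9 + 8*6 = 3 = 3 ✓

Step 3: Write the general solution.
h = -9 + (8/1)t = -9 + 8t
g = 6 - (5/1)t = 6 - 5t
for any integer t.

h = -9 + 8t, g = 6 - 5t for integer t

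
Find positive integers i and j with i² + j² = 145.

We need to find integers i, j > 0 such that i² + j² = 145.
Trying i = 1: j² = 145 - 1² = 145 - 1 = 144
j = 12
Check: 1² + 12² = 1 + 144 = 145 ✓

145 = 1² + 12²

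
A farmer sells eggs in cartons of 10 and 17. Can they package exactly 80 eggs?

We need non-negative a, b with 10a + 17b = 80.
gcd(10, 17) = 1 divides 80.
Try a = 8: 17b = 80 - 80 = 0, so b = 0.
One way: 8 cartons of 10 and 0 cartons of 17.

Yes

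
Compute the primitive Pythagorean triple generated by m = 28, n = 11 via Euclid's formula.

a = m² - n² = 28² - 11² = 784 - 121 = 663
b = 2mn = 2·28·11 = 616
c = m² + n² = 784 + 121 = 905
Verify: 663² + 616² = 439569 + 379456 = 819025 = 905² ✓

(663, 616, 905)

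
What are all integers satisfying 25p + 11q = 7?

Step 1: Compute gcd(25, 11) = 1.
Since 1 divides 7, solutions exist.

Step 2: Find a particular solution using extended Euclidean algorithm.
We get p₀ = 28, q₀ = -63.
Check: 25*28 + 11*-63 = 7 = 7 ✓

Step 3: Write the general solution.
p = 28 + (11/1)t = 28 + 11t
q = -63 - (25/1)t = -63 - 25t
for any integer t.

p = 28 + 11t, q = -63 - 25t for integer t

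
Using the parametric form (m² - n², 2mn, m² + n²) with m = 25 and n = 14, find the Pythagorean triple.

a = m² - n² = 25² - 14² = 625 - 196 = 429
b = 2mn = 2·25·14 = 700
c = m² + n² = 625 + 196 = 821
Verify: 429² + 700² = 184041 + 490000 = 674041 = 821² ✓

(429, 700, 821)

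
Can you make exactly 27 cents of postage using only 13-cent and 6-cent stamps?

We need non-negative x, y with 13x + 6y = 27.
gcd(13, 6) = 1 divides 27, so integer solutions exist, but checking x = 0..2 shows none with y ≥ 0.
So 27 cannot be made with non-negative stamp counts.

No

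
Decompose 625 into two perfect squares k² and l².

We need to find integers k, l > 0 such that k² + l² = 625.
Trying k = 7: l² = 625 - 7² = 625 - 49 = 576
l = 24
Check: 7² + 24² = 49 + 576 = 625 ✓

625 = 7² + 24²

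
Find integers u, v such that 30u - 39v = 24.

Step 1: Check solvability.
gcd(30, 39) = 3
Since 3 divides 24, solutions exist.

Step 2: Apply extended Euclidean algorithm to find gcd.
We find integers such that 30*x0 + 39*y0 = 3

Step 3: Scale the particular solution.
Multiply by 24/3 = 8:
u = 32, v = 24

Step 4: Verify.
30*(32) - 39*(24) = 24 = 24 ✓

u = 32, v = 24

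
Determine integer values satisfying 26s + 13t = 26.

Step 1: Check solvability.
gcd(26, 13) = 13
Since 13 divides 26, solutions exist.

Step 2: Apply extended Euclidean algorithm to find gcd.
We find integers such that 26*x0 + 13*y0 = 13

Step 3: Scale the particular solution.
Multiply by 26/13 = 2:
s = 0, t = 2

Step 4: Verify.
26*(0) + 13*(2) = 26 = 26 ✓

s = 0, t = 2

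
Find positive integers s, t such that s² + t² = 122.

Search for s with 122 - s² a perfect square.
s = 1: 122 - 1² = 122 - 1 = 121 = 11² ✓
So s = 1, t = 11.

s = 1, t = 11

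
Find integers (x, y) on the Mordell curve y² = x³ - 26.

Try small integer x values and check whether x³ - 26 is a perfect square.
x = 3: x³ - 26 = 3³ - 26 = 27 - 26 = 1
Is 1 a perfect square? 1² = 1 ✓
So (x, y) = (3, -1) is a solution.

x = 3, y = -1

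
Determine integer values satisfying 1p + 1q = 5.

Step 1: Check solvability.
gcd(1, 1) = 1
Since 1 divides 5, solutions exist.

Step 2: Apply extended Euclidean algorithm to find gcd.
We find integers such that 1*x0 + 1*y0 = 1

Step 3: Scale the particular solution.
Multiply by 5/1 = 5:
p = 0, q = 5

Step 4: Verify.
1*(0) + 1*(5) = 5 = 5 ✓

p = 0, q = 5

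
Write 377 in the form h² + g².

We need to find integers h, g > 0 such that h² + g² = 377.
Trying h = 4: g² = 377 - 4² = 377 - 16 = 361
g = 19
Check: 4² + 19² = 16 + 361 = 377 ✓

377 = 4² + 19²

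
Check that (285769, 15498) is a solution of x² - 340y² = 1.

Compute x² = 285769² = 81663921361
Compute 340y² = 340·15498² = 340·240188004 = 81663921360
x² - 340y² = 81663921361 - 81663921360 = 1
Since this equals 1, (285769, 15498) is a solution.

Yes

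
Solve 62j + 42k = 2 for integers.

Step 1: Check solvability.
gcd(62, 42) = 2
Since 2 divides 2, solutions exist.

Step 2: Apply extended Euclidean algorithm to find gcd.
We find integers such that 62*x0 + 42*y0 = 2

Step 3: Scale the particular solution.
Multiply by 2/2 = 1:
j = -2, k = 3

Step 4: Verify.
62*(-2) + 42*(3) = 2 = 2 ✓

j = -2, k = 3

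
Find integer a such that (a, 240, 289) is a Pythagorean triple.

a² = c² - b² = 289² - 240² = 83521 - 57600 = 25921
a = sqrt(25921) = 161

161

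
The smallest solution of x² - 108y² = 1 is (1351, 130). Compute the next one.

Solutions to x² - Dy² = 1 are generated by powers of (x₀ + y₀√D).
The next solution satisfies x₁ + y₁√108 = (x₀ + y₀√108)², giving:
x₁ = x₀² + 108y₀² = 1351² + 108·130² = 1825201 + 1825200 = 3650401
y₁ = 2x₀y₀ = 2·1351·130 = 351260

Verify: 3650401² - 108·351260² = 13325427460801 - 13325427460800 = 1 ✓

x = 3650401, y = 351260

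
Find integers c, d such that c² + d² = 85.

We need to find integers c, d > 0 such that c² + d² = 85.
Trying c = 2: d² = 85 - 2² = 85 - 4 = 81
d = 9
Check: 2² + 9² = 4 + 81 = 85 ✓

85 = 2² + 9²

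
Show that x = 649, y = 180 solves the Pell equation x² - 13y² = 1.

Compute x² = 649² = 421201
Compute 13y² = 13·180² = 13·32400 = 421200
x² - 13y² = 421201 - 421200 = 1
Since this equals 1, (649, 180) is a solution.

Yes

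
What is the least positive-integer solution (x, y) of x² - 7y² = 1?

We seek the smallest positive integers (x, y) with x² - 7y² = 1, i.e., x² = 7y² + 1.
Try successive y values:
y = 1: x² = 7·1² + 1 = 8, not a perfect square
y = 2: x² = 7·2² + 1 = 29, not a perfect square
y = 3: x² = 7·3² + 1 = 64, x = 8 ✓

Verify: 8² - 7·3² = 64 - 63 = 1 ✓

x = 8, y = 3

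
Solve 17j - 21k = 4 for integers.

Step 1: Check solvability.
gcd(17, 21) = 1
Since 1 divides 4, solutions exist.

Step 2: Apply extended Euclidean algorithm to find gcd.
We find integers such that 17*x0 + 21*y0 = 1

Step 3: Scale the particular solution.
Multiply by 4/1 = 4:
j = 20, k = 16

Step 4: Verify.
17*(20) - 21*(16) = 4 = 4 ✓

j = 20, k = 16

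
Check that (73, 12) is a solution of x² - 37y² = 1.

Compute x² = 73² = 5329
Compute 37y² = 37·12² = 37·144 = 5328
x² - 37y² = 5329 - 5328 = 1
Since this equals 1, (73, 12) is a solution.

Yes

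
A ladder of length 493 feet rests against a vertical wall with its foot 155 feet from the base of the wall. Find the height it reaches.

The ladder, wall, and ground form a right triangle with hypotenuse 493 and one leg 155.
By the Pythagorean theorem: h² = 493² - 155² = 243049 - 24025 = 219024
h = √219024 = 468 feet

468 feet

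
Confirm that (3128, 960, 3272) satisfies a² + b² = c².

Compute a² + b² = 3128² + 960² = 9784384 + 921600 = 10705984
Compute c² = 3272² = 10705984
Since 10705984 = 10705984, confirmed.

Yes, it is a Pythagorean triple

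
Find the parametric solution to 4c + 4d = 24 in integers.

Step 1: Compute gcd(4, 4) = 4.
Since 4 divides 24, solutions exist.

Step 2: Find a particular solution using extended Euclidean algorithm.
We get c₀ = 0, d₀ = 6.
Check: 4*0 + 4*6 = 24 = 24 ✓

Step 3: Write the general solution.
c = 0 + (4/4)t = 0 + 1t
d = 6 - (4/4)t = 6 - 1t
for any integer t.

c = 0 + 1t, d = 6 - 1t for integer t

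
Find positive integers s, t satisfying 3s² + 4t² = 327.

Try small values of s and check whether (327 - 3s²)/4 is a perfect square.
s = 1: 3·1² = 3, so 4t² = 327 - 3 = 324, giving t² = 81, t = 9.
Check: 3·1² + 4·9² = 3 + 324 = 327 ✓

s = 1, t = 9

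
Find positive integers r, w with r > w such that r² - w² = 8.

Factor: r² - w² = (r+w)(r-w) = 8.
We need two factors of 8 with the same parity.
Use r+w = 4 and r-w = 2 (product 4·2 = 8).
Adding: 2r = 6, so r = 3.
Subtracting: 2w = 2, so w = 1.
Check: 3² - 1² = 9 - 1 = 8 ✓

r = 3, w = 1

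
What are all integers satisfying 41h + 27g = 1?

Step 1: Compute gcd(41, 27) = 1.
Since 1 divides 1, solutions exist.

Step 2: Find a particular solution using extended Euclidean algorithm.
We get h₀ = 2, g₀ = -3.
Check: 41*2 + 27*-3 = 1 = 1 ✓

Step 3: Write the general solution.
h = 2 + (27/1)t = 2 + 27t
g = -3 - (41/1)t = -3 - 41t
for any integer t.

h = 2 + 27t, g = -3 - 41t for integer t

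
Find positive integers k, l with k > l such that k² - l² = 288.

Factor: k² - l² = (k+l)(k-l) = 288.
We need two factors of 288 with the same parity.
Use k+l = 144 and k-l = 2 (product 144·2 = 288).
Adding: 2k = 146, so k = 73.
Subtracting: 2l = 142, so l = 71.
Check: 73² - 71² = 5329 - 5041 = 288 ✓

k = 73, l = 71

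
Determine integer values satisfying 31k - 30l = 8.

Step 1: Check solvability.
gcd(31, 30) = 1
Since 1 divides 8, solutions exist.

Step 2: Apply extended Euclidean algorithm to find gcd.
We find integers such that 31*x0 + 30*y0 = 1

Step 3: Scale the particular solution.
Multiply by 8/1 = 8:
k = 8, l = 8

Step 4: Verify.
31*(8) - 30*(8) = 8 = 8 ✓

k = 8, l = 8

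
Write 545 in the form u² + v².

We need to find integers u, v > 0 such that u² + v² = 545.
Trying u = 4: v² = 545 - 4² = 545 - 16 = 529
v = 23
Check: 4² + 23² = 16 + 529 = 545 ✓

545 = 4² + 23²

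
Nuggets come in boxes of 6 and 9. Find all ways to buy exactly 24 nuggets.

We need non-negative integers (x, y) with 6x + 9y = 24.
For each x in 0..4, check if 24 - 6x is a non-negative multiple of 9.
x = 1: 9y = 18, y = 2 ✓
x = 4: 9y = 0, y = 0 ✓

(1 boxes of 6, 2 boxes of 9), (4 boxes of 6, 0 boxes of 9)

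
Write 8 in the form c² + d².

We need to find integers c, d > 0 such that c² + d² = 8.
Trying c = 2: d² = 8 - 2² = 8 - 4 = 4
d = 2
Check: 2² + 2² = 4 + 4 = 8 ✓

8 = 2² + 2²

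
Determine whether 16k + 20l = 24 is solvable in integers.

Step 1: Compute gcd(16, 20).
gcd(16, 20) = 4

Step 2: Check divisibility.
Does 4 divide 24? 24 = 4 x 6, so yes.

By the theorem on linear Diophantine equations, 16k + 20l = 24 has integer solutions if and only if gcd(16, 20) divides 24. Since 4 | 24, solutions exist.

Yes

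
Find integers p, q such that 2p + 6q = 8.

Step 1: Check solvability.
gcd(2, 6) = 2
Since 2 divides 8, solutions exist.

Step 2: Apply extended Euclidean algorithm to find gcd.
We find integers such that 2*x0 + 6*y0 = 2

Step 3: Scale the particular solution.
Multiply by 8/2 = 4:
p = 4, q = 0

Step 4: Verify.
2*(4) + 6*(0) = 8 = 8 ✓

p = 4, q = 0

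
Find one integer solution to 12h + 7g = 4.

Step 1: Check solvability.
gcd(12, 7) = 1
Since 1 divides 4, solutions exist.

Step 2: Apply extended Euclidean algorithm to find gcd.
We find integers such that 12*x0 + 7*y0 = 1

Step 3: Scale the particular solution.
Multiply by 4/1 = 4:
h = 12, g = -20

Step 4: Verify.
12*(12) + 7*(-20) = 4 = 4 ✓

h = 12, g = -20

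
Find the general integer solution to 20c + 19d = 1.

Step 1: Compute gcd(20, 19) = 1.
Since 1 divides 1, solutions exist.

Step 2: Find a particular solution using extended Euclidean algorithm.
We get c₀ = 1, d₀ = -1.
Check: 20*1 + 19*-1 = 1 = 1 ✓

Step 3: Write the general solution.
c = 1 + (19/1)t = 1 + 19t
d = -1 - (20/1)t = -1 - 20t
for any integer t.

c = 1 + 19t, d = -1 - 20t for integer t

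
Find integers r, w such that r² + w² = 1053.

We need to find integers r, w > 0 such that r² + w² = 1053.
Trying r = 18: w² = 1053 - 18² = 1053 - 324 = 729
w = 27
Check: 18² + 27² = 324 + 729 = 1053 ✓

1053 = 18² + 27²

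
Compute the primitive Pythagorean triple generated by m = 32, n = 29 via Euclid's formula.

a = m² - n² = 1024 - 841 = 183
b = 2mn = 2·32·29 = 1856
c = m² + n² = 1024 + 841 = 1865
Verify: 183² + 1856² = 33489 + 3444736 = 3478225 = 1865² ✓

(183, 1856, 1865)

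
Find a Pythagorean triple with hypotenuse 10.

We need a² + b² = 10² = 100.
Trying: 6² + 8² = 36 + 64 = 100 ✓

(6, 8, 10)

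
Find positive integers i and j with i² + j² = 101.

We need to find integers i, j > 0 such that i² + j² = 101.
Trying i = 1: j² = 101 - 1² = 101 - 1 = 100
j = 10
Check: 1² + 10² = 1 + 100 = 101 ✓

101 = 1² + 10²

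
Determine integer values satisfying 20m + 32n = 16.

Step 1: Check solvability.
gcd(20, 32) = 4
Since 4 divides 16, solutions exist.

Step 2: Apply extended Euclidean algorithm to find gcd.
We find integers such that 20*x0 + 32*y0 = 4

Step 3: Scale the particular solution.
Multiply by 16/4 = 4:
m = -12, n = 8

Step 4: Verify.
20*(-12) + 32*(8) = 16 = 16 ✓

m = -12, n = 8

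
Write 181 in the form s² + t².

We need to find integers s, t > 0 such that s² + t² = 181.
Trying s = 9: t² = 181 - 9² = 181 - 81 = 100
t = 10
Check: 9² + 10² = 81 + 100 = 181 ✓

181 = 9² + 10²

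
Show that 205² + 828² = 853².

Compute a² + b² = 205² + 828² = 42025 + 685584 = 727609
Compute c² = 853² = 727609
Since 727609 = 727609, confirmed.

Yes, it is a Pythagorean triple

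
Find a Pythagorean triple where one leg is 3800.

We need the other leg and hypotenuse such that 3800² + x² = c².
Take x = 1056, c = 3944: 3800² + 1056² = 14440000 + 1115136 = 15555136 = 3944² ✓
Triple: (3800, 1056, 3944)

(3800, 1056, 3944)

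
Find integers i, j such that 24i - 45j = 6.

Step 1: Check solvability.
gcd(24, 45) = 3
Since 3 divides 6, solutions exist.

Step 2: Apply extended Euclidean algorithm to find gcd.
We find integers such that 24*x0 + 45*y0 = 3

Step 3: Scale the particular solution.
Multiply by 6/3 = 2:
i = 4, j = 2

Step 4: Verify.
24*(4) - 45*(2) = 6 = 6 ✓

i = 4, j = 2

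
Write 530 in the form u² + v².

We need to find integers u, v > 0 such that u² + v² = 530.
Trying u = 1: v² = 530 - 1² = 530 - 1 = 529
v = 23
Check: 1² + 23² = 1 + 529 = 530 ✓

530 = 1² + 23²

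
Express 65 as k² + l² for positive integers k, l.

We need to find integers k, l > 0 such that k² + l² = 65.
Trying k = 1: l² = 65 - 1² = 65 - 1 = 64
l = 8
Check: 1² + 8² = 1 + 64 = 65 ✓

65 = 1² + 8²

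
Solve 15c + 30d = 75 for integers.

Step 1: Check solvability.
gcd(15, 30) = 15
Since 15 divides 75, solutions exist.

Step 2: Apply extended Euclidean algorithm to find gcd.
We find integers such that 15*x0 + 30*y0 = 15

Step 3: Scale the particular solution.
Multiply by 75/15 = 5:
c = 5, d = 0

Step 4: Verify.
15*(5) + 30*(0) = 75 = 75 ✓

c = 5, d = 0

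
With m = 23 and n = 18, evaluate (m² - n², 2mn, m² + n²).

a = m² - n² = 529 - 324 = 205
b = 2mn = 2·23·18 = 828
c = m² + n² = 529 + 324 = 853
Verify: 205² + 828² = 42025 + 685584 = 727609 = 853² ✓

(205, 828, 853)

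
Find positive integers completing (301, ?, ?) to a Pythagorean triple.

We need the other leg and hypotenuse such that 301² + x² = c².
Take x = 900, c = 949: 301² + 900² = 90601 + 810000 = 900601 = 949² ✓
Triple: (301, 900, 949)

(301, 900, 949)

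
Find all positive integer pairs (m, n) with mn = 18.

The positive divisors of 18 are: 1, 2, 3, 6, 9, 18.
Each divisor d gives the pair (d, 18/d):
(1, 18), (2, 9), (3, 6), (6, 3), (9, 2), (18, 1)

(1, 18), (2, 9), (3, 6), (6, 3), (9, 2), (18, 1)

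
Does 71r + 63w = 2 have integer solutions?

Step 1: Compute gcd(71, 63).
gcd(71, 63) = 1

Step 2: Check divisibility.
Does 1 divide 2? 2 = 1 x 2, so yes.

By the theorem on linear Diophantine equations, 71r + 63w = 2 has integer solutions if and only if gcd(71, 63) divides 2. Since 1 | 2, solutions exist.

Yes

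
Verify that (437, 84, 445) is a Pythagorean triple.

Compute a² + b²:
437² + 84² = 190969 + 7056 = 198025
Compute c²:
445² = 198025
Since 198025 = 198025, it is a Pythagorean triple.

Yes, it is a Pythagorean triple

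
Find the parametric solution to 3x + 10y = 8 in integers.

Step 1: Compute gcd(3, 10) = 1.
Since 1 divides 8, solutions exist.

Step 2: Find a particular solution using extended Euclidean algorithm.
We get x₀ = -24, y₀ = 8.
Check: 3*-24 + 10*8 = 8 = 8 ✓

Step 3: Write the general solution.
x = -24 + (10/1)t = -24 + 10t
y = 8 - (3/1)t = 8 - 3t
for any integer t.

x = -24 + 10t, y = 8 - 3t for integer t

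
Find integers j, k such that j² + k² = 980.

We need to find integers j, k > 0 such that j² + k² = 980.
Trying j = 14: k² = 980 - 14² = 980 - 196 = 784
k = 28
Check: 14² + 28² = 196 + 784 = 980 ✓

980 = 14² + 28²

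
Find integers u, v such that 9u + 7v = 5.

Step 1: Check solvability.
gcd(9, 7) = 1
Since 1 divides 5, solutions exist.

Step 2: Apply extended Euclidean algorithm to find gcd.
We find integers such that 9*x0 + 7*y0 = 1

Step 3: Scale the particular solution.
Multiply by 5/1 = 5:
u = -15, v = 20

Step 4: Verify.
9*(-15) + 7*(20) = 5 = 5 ✓

u = -15, v = 20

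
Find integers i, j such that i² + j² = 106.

We need to find integers i, j > 0 such that i² + j² = 106.
Trying i = 5: j² = 106 - 5² = 106 - 25 = 81
j = 9
Check: 5² + 9² = 25 + 81 = 106 ✓

106 = 5² + 9²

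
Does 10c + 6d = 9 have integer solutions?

Step 1: Compute gcd(10, 6).
gcd(10, 6) = 2

Step 2: Check divisibility.
Does 2 divide 9? 9 = 2 x 4 + 1, so no.

By the theorem on linear Diophantine equations, 10c + 6d = 9 has integer solutions if and only if gcd(10, 6) divides 9. Since 2 does not divide 9, no solutions exist.

No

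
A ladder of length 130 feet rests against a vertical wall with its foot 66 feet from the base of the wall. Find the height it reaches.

The ladder, wall, and ground form a right triangle with hypotenuse 130 and one leg 66.
By the Pythagorean theorem: h² = 130² - 66² = 16900 - 4356 = 12544
h = √12544 = 112 feet

112 feet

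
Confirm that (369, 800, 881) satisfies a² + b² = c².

Compute a² + b² = 369² + 800² = 136161 + 640000 = 776161
Compute c² = 881² = 776161
Since 776161 = 776161, confirmed.

Yes, it is a Pythagorean triple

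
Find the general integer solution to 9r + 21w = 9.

Step 1: Compute gcd(9, 21) = 3.
Since 3 divides 9, solutions exist.

Step 2: Find a particular solution using extended Euclidean algorithm.
We get r₀ = -6, w₀ = 3.
Check: 9*-6 + 21*3 = 9 = 9 ✓

Step 3: Write the general solution.
r = -6 + (21/3)t = -6 + 7t
w = 3 - (9/3)t = 3 - 3t
for any integer t.

r = -6 + 7t, w = 3 - 3t for integer t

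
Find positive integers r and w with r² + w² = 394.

We need to find integers r, w > 0 such that r² + w² = 394.
Trying r = 13: w² = 394 - 13² = 394 - 169 = 225
w = 15
Check: 13² + 15² = 169 + 225 = 394 ✓

394 = 13² + 15²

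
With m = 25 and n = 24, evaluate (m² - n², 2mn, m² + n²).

a = m² - n² = 625 - 576 = 49
b = 2mn = 2·25·24 = 1200
c = m² + n² = 625 + 576 = 1201
Verify: 49² + 1200² = 2401 + 1440000 = 1442401 = 1201² ✓

(49, 1200, 1201)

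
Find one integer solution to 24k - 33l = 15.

Step 1: Check solvability.
gcd(24, 33) = 3
Since 3 divides 15, solutions exist.

Step 2: Apply extended Euclidean algorithm to find gcd.
We find integers such that 24*x0 + 33*y0 = 3

Step 3: Scale the particular solution.
Multiply by 15/3 = 5:
k = -20, l = -15

Step 4: Verify.
24*(-20) - 33*(-15) = 15 = 15 ✓

k = -20, l = -15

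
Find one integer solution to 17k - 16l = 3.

Step 1: Check solvability.
gcd(17, 16) = 1
Since 1 divides 3, solutions exist.

Step 2: Apply extended Euclidean algorithm to find gcd.
We find integers such that 17*x0 + 16*y0 = 1

Step 3: Scale the particular solution.
Multiply by 3/1 = 3:
k = 3, l = 3

Step 4: Verify.
17*(3) - 16*(3) = 3 = 3 ✓

k = 3, l = 3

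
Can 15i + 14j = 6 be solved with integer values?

Step 1: Compute gcd(15, 14).
gcd(15, 14) = 1

Step 2: Check divisibility.
Does 1 divide 6? 6 = 1 x 6, so yes.

By the theorem on linear Diophantine equations, 15i + 14j = 6 has integer solutions if and only if gcd(15, 14) divides 6. Since 1 | 6, solutions exist.

Yes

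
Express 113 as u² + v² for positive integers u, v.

We need to find integers u, v > 0 such that u² + v² = 113.
Trying u = 7: v² = 113 - 7² = 113 - 49 = 64
v = 8
Check: 7² + 8² = 49 + 64 = 113 ✓

113 = 7² + 8²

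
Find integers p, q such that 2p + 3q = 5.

Step 1: Check solvability.
gcd(2, 3) = 1
Since 1 divides 5, solutions exist.

Step 2: Apply extended Euclidean algorithm to find gcd.
We find integers such that 2*x0 + 3*y0 = 1

Step 3: Scale the particular solution.
Multiply by 5/1 = 5:
p = -5, q = 5

Step 4: Verify.
2*(-5) + 3*(5) = 5 = 5 ✓

p = -5, q = 5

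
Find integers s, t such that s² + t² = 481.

We need to find integers s, t > 0 such that s² + t² = 481.
Trying s = 9: t² = 481 - 9² = 481 - 81 = 400
t = 20
Check: 9² + 20² = 81 + 400 = 481 ✓

481 = 9² + 20²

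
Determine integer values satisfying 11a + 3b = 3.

Step 1: Check solvability.
gcd(11, 3) = 1
Since 1 divides 3, solutions exist.

Step 2: Apply extended Euclidean algorithm to find gcd.
We find integers such that 11*x0 + 3*y0 = 1

Step 3: Scale the particular solution.
Multiply by 3/1 = 3:
a = -3, b = 12

Step 4: Verify.
11*(-3) + 3*(12) = 3 = 3 ✓

a = -3, b = 12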